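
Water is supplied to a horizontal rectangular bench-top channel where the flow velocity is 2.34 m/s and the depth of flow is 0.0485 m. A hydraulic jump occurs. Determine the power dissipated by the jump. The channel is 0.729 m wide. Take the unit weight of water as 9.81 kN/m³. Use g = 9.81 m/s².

Fr₁ = V₁/√(g·y₁) = 2.34/√(9.81×0.0485) = 3.39.
Sequent-depth ratio: y₂/y₁ = ½[√(1 + 8Fr₁²) − 1] = ½[√93.07 − 1] = 4.32.
y₂ = 4.32 × 0.0485 = 0.210 m.
Head loss: ΔE = (y₂ − y₁)³/(4y₁y₂) = (0.210 − 0.0485)³/(4×0.0485×0.210) = 0.00419/0.0407 = 0.103 m.
q = V₁·y₁ = 2.34 × 0.0485 = 0.113 m²/s. Q = q·b = 0.113 × 0.729 = 0.0827 m³/s. P = γ·Q·ΔE = 9.81 × 0.0827 × 0.103 = 0.0836 kW.

P = 0.0836 kW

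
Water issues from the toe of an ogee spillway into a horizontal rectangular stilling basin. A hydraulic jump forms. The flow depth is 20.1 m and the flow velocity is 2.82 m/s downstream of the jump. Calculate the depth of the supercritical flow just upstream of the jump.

Fr₂ = V₂/√(g·y₂) = 2.82/√(9.81×20.1) = 0.201.
Since the conjugate-depth ratio holds either way, y₁/y₂ = ½[√(1 + 8Fr₂²) − 1] = ½[√1.323 − 1] = 0.0750.
y₁ = 0.0750 × 20.1 = 1.51 m.

y₁ = 1.51 m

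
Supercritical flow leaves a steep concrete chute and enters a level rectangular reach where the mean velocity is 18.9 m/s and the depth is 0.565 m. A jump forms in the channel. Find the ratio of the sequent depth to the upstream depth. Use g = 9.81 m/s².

y₂/y₁ = 10.9

Fr₁ = V₁/√(g·y₁) = 18.9/√(9.81×0.565) = 8.03.
By Bélanger, y₂/y₁ = ½[√(1 + 8Fr₁²) − 1] = ½[√516.6 − 1] = 10.9.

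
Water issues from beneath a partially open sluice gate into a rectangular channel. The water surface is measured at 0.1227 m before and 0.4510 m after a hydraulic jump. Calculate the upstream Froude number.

For a rectangular channel the momentum equation gives q² = ½·g·y₁·y₂·(y₁ + y₂) = ½×9.81×0.1227×0.4510×0.5737 = 0.1557.
q = √0.1557 = 0.3946 m²/s.
V₁ = q/y₁ = 3.216 m/s; Fr₁ = V₁/√(g·y₁) = 2.931.

Fr₁ = 2.931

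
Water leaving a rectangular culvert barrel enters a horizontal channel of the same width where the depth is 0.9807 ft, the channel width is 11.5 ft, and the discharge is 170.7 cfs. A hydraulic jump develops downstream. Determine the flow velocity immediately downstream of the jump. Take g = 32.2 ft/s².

q = Q/b = 170.7/11.5 = 14.84 ft²/s; V₁ = q/y₁ = 15.14 ft/s. Fr₁ = V₁/√(g·y₁) = 2.693.
Bélanger equation: y₂/y₁ = ½[√(1 + 8Fr₁²) − 1] = ½[√59.036 − 1] = 3.342.
y₂ = 3.342 × 0.9807 = 3.277 ft.
V₂ = q/y₂ = 14.84/3.277 = 4.529 ft/s.

V₂ = 4.529 ft/s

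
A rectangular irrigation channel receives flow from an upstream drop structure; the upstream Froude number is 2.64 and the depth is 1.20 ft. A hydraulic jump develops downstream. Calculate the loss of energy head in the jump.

ΔE = 1.07 ft

Fr₁ = 2.64 (given).
Sequent-depth ratio: y₂/y₁ = ½[√(1 + 8Fr₁²) − 1] = ½[√56.76 − 1] = 3.27.
y₂ = 3.27 × 1.20 = 3.92 ft.
V₁ = Fr₁·√(g·y₁) = 2.64×√(32.2×1.20) = 16.4 ft/s; q = V₁·y₁ = 19.7 ft²/s. V₂ = q/y₂ = 19.7/3.92 = 5.02 ft/s. E₁ = y₁ + V₁²/2g = 5.38 ft; E₂ = y₂ + V₂²/2g = 4.31 ft. ΔE = E₁ − E₂ = 1.07 ft.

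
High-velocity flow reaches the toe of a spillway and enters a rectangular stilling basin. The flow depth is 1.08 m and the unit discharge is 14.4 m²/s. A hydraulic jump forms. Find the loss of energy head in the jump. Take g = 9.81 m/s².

V₁ = q/y₁ = 14.4/1.08 = 13.3 m/s. Fr₁ = V₁/√(g·y₁) = 13.3/√(9.81×1.08) = 4.10.
Sequent-depth ratio: y₂/y₁ = ½[√(1 + 8Fr₁²) − 1] = ½[√135.2 − 1] = 5.31.
y₂ = 5.31 × 1.08 = 5.74 m.
Head loss: ΔE = (y₂ − y₁)³/(4y₁y₂) = (5.74 − 1.08)³/(4×1.08×5.74) = 101/24.8 = 4.08 m.

ΔE = 4.08 m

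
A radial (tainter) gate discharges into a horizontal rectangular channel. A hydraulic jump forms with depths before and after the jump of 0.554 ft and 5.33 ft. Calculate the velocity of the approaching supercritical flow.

For a rectangular channel the momentum equation gives q² = ½·g·y₁·y₂·(y₁ + y₂) = ½×32.2×0.554×5.33×5.88 = 280.
q = √280 = 16.7 ft²/s.
V₁ = q/y₁ = 16.7/0.554 = 30.2 ft/s.

V₁ = 30.2 ft/s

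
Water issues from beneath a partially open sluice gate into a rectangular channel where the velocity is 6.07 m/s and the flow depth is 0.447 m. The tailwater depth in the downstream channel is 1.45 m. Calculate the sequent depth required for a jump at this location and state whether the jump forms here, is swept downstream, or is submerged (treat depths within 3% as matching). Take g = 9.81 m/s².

Fr₁ = V₁/√(g·y₁) = 6.07/√(9.81×0.447) = 2.90.
By Bélanger, y₂/y₁ = ½[√(1 + 8Fr₁²) − 1] = ½[√68.22 − 1] = 3.63.
y₂ = 3.63 × 0.447 = 1.62 m.
Tailwater y_tw = 1.45 m: y_tw < y₂, so the jump is swept downstream.

y₂ = 1.62 m; the jump is swept downstream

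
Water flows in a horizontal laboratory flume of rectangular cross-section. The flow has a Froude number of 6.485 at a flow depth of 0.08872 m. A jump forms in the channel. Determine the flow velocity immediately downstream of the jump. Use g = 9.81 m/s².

Fr₁ = 6.485 (given).
Conjugate-depth relation: y₂/y₁ = ½[√(1 + 8Fr₁²) − 1] = ½[√337.44 − 1] = 8.685.
y₂ = 8.685 × 0.08872 = 0.7705 m.
V₁ = Fr₁·√(g·y₁) = 6.485×√(9.81×0.08872) = 6.050 m/s; q = V₁·y₁ = 0.5368 m²/s.
V₂ = q/y₂ = 0.5368/0.7705 = 0.6966 m/s.

V₂ = 0.6966 m/s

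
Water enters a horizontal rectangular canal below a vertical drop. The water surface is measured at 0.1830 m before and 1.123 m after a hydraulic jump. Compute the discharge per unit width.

For a rectangular channel the momentum equation gives q² = ½·g·y₁·y₂·(y₁ + y₂) = ½×9.81×0.1830×1.123×1.306 = 1.316.
q = √1.316 = 1.147 m²/s.

q = 1.147 m²/s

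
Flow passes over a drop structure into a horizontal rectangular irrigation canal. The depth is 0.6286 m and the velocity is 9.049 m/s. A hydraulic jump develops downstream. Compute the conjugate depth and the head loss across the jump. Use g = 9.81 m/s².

y₂ = 2.940 m; ΔE = 1.671 m

Fr₁ = V₁/√(g·y₁) = 9.049/√(9.81×0.6286) = 3.644.
By Bélanger, y₂/y₁ = ½[√(1 + 8Fr₁²) − 1] = ½[√107.23 − 1] = 4.678.
y₂ = 4.678 × 0.6286 = 2.940 m.
Head loss: ΔE = (y₂ − y₁)³/(4y₁y₂) = (2.940 − 0.6286)³/(4×0.6286×2.940) = 12.35/7.393 = 1.671 m.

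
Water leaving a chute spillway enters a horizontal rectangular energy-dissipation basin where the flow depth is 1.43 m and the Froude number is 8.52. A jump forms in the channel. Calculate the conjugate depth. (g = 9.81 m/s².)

y₂ = 16.5 m

Fr₁ = 8.52 (given).
By Bélanger, y₂/y₁ = ½[√(1 + 8Fr₁²) − 1] = ½[√581.7 − 1] = 11.6.
y₂ = 11.6 × 1.43 = 16.5 m.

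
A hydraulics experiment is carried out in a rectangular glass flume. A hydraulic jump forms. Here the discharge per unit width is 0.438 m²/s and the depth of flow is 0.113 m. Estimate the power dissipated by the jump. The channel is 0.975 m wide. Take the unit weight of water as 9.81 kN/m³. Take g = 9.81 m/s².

P = 1.30 kW

V₁ = q/y₁ = 0.438/0.113 = 3.88 m/s. Fr₁ = V₁/√(g·y₁) = 3.88/√(9.81×0.113) = 3.68.
Sequent-depth ratio: y₂/y₁ = ½[√(1 + 8Fr₁²) − 1] = ½[√109.4 − 1] = 4.73.
y₂ = 4.73 × 0.113 = 0.535 m.
Head loss: ΔE = (y₂ − y₁)³/(4y₁y₂) = (0.535 − 0.113)³/(4×0.113×0.535) = 0.0749/0.242 = 0.310 m.
Q = q·b = 0.438 × 0.975 = 0.427 m³/s. P = γ·Q·ΔE = 9.81 × 0.427 × 0.310 = 1.30 kW.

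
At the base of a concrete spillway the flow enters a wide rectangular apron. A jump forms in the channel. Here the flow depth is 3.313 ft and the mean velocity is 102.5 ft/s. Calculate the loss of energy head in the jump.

Fr₁ = V₁/√(g·y₁) = 102.5/√(32.2×3.313) = 9.924.
From the momentum equation for a rectangular channel, y₂/y₁ = ½[√(1 + 8Fr₁²) − 1] = ½[√788.88 − 1] = 13.54.
y₂ = 13.54 × 3.313 = 44.87 ft.
Head loss: ΔE = (y₂ − y₁)³/(4y₁y₂) = (44.87 − 3.313)³/(4×3.313×44.87) = 71766/594.6 = 120.7 ft.

ΔE = 120.7 ft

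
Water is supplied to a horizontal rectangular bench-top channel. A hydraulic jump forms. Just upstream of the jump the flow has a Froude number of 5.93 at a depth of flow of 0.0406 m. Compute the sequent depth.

y₂ = 0.321 m

Fr₁ = 5.93 (given).
Conjugate-depth relation: y₂/y₁ = ½[√(1 + 8Fr₁²) − 1] = ½[√282.3 − 1] = 7.90.
y₂ = 7.90 × 0.0406 = 0.321 m.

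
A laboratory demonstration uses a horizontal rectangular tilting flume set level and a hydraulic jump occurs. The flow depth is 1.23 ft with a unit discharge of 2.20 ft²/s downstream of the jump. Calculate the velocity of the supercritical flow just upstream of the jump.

V₂ = q/y₂ = 2.20/1.23 = 1.79 ft/s; Fr₂ = V₂/√(g·y₂) = 0.284.
Since the conjugate-depth ratio holds either way, y₁/y₂ = ½[√(1 + 8Fr₂²) − 1] = ½[√1.646 − 1] = 0.142.
y₁ = 0.142 × 1.23 = 0.174 ft.
V₁ = q/y₁ = 2.20/0.174 = 12.6 ft/s.

V₁ = 12.6 ft/s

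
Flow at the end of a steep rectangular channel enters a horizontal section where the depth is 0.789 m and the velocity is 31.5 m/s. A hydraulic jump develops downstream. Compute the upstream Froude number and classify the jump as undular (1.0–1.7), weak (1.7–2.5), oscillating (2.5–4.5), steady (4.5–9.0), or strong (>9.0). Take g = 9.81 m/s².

Fr₁ = V₁/√(g·y₁) = 31.5/√(9.81×0.789) = 11.3.
Fr₁ = 11.3 lies in the strong range.

Fr₁ = 11.3; strong jump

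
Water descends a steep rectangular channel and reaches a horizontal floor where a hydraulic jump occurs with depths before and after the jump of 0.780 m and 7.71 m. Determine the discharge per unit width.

For a rectangular channel the momentum equation gives q² = ½·g·y₁·y₂·(y₁ + y₂) = ½×9.81×0.780×7.71×8.49 = 250.
q = √250 = 15.8 m²/s.

q = 15.8 m²/s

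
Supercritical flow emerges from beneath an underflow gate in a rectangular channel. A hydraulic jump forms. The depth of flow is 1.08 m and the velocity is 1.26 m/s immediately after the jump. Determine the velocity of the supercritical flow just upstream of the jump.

V₁ = 5.22 m/s

Fr₂ = V₂/√(g·y₂) = 1.26/√(9.81×1.08) = 0.387.
Applying the sequent-depth relation in reverse, y₁/y₂ = ½[√(1 + 8Fr₂²) − 1] = ½[√2.199 − 1] = 0.241.
y₁ = 0.241 × 1.08 = 0.261 m.
V₁ = q/y₁ = 1.36/0.261 = 5.22 m/s.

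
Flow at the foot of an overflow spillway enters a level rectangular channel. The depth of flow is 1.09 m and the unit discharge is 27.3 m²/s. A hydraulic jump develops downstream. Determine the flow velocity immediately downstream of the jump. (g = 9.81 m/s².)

V₂ = 2.42 m/s

V₁ = q/y₁ = 27.3/1.09 = 25.0 m/s. Fr₁ = V₁/√(g·y₁) = 25.0/√(9.81×1.09) = 7.66.
Bélanger equation: y₂/y₁ = ½[√(1 + 8Fr₁²) − 1] = ½[√470.3 − 1] = 10.3.
y₂ = 10.3 × 1.09 = 11.3 m.
V₂ = q/y₂ = 27.3/11.3 = 2.42 m/s.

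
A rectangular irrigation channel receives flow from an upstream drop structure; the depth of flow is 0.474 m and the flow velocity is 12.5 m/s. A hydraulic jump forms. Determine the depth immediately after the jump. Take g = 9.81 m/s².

Fr₁ = V₁/√(g·y₁) = 12.5/√(9.81×0.474) = 5.80.
Bélanger equation: y₂/y₁ = ½[√(1 + 8Fr₁²) − 1] = ½[√269.8 − 1] = 7.71.
y₂ = 7.71 × 0.474 = 3.66 m.

y₂ = 3.66 m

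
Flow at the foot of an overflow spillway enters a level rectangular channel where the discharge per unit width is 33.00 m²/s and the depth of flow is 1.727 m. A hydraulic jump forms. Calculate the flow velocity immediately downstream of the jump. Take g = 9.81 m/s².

V₁ = q/y₁ = 33.00/1.727 = 19.11 m/s. Fr₁ = V₁/√(g·y₁) = 19.11/√(9.81×1.727) = 4.642.
Bélanger equation: y₂/y₁ = ½[√(1 + 8Fr₁²) − 1] = ½[√173.41 − 1] = 6.084.
y₂ = 6.084 × 1.727 = 10.51 m.
V₂ = q/y₂ = 33.00/10.51 = 3.141 m/s.

V₂ = 3.141 m/s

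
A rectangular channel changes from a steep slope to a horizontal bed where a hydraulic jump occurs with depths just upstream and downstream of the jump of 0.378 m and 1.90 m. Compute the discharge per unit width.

q = 2.83 m²/s

For a rectangular channel the momentum equation gives q² = ½·g·y₁·y₂·(y₁ + y₂) = ½×9.81×0.378×1.90×2.28 = 8.02.
q = √8.02 = 2.83 m²/s.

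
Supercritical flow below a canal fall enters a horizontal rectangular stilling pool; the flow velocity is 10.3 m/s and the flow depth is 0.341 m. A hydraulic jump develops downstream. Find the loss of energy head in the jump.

Fr₁ = V₁/√(g·y₁) = 10.3/√(9.81×0.341) = 5.63.
Conjugate-depth relation: y₂/y₁ = ½[√(1 + 8Fr₁²) − 1] = ½[√254.7 − 1] = 7.48.
y₂ = 7.48 × 0.341 = 2.55 m.
Head loss: ΔE = (y₂ − y₁)³/(4y₁y₂) = (2.55 − 0.341)³/(4×0.341×2.55) = 10.8/3.48 = 3.10 m.

ΔE = 3.10 m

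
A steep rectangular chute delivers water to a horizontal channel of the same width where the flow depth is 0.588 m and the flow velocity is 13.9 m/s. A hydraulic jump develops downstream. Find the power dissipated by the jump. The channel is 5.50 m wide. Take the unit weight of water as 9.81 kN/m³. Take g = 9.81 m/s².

Fr₁ = V₁/√(g·y₁) = 13.9/√(9.81×0.588) = 5.79.
Bélanger equation: y₂/y₁ = ½[√(1 + 8Fr₁²) − 1] = ½[√269.0 − 1] = 7.70.
y₂ = 7.70 × 0.588 = 4.53 m.
q = V₁·y₁ = 13.9 × 0.588 = 8.17 m²/s. V₂ = q/y₂ = 8.17/4.53 = 1.81 m/s. E₁ = y₁ + V₁²/2g = 10.4 m; E₂ = y₂ + V₂²/2g = 4.69 m. ΔE = E₁ − E₂ = 5.74 m.
Q = q·b = 8.17 × 5.50 = 45.0 m³/s. P = γ·Q·ΔE = 9.81 × 45.0 × 5.74 = 2532 kW.

P = 2532 kW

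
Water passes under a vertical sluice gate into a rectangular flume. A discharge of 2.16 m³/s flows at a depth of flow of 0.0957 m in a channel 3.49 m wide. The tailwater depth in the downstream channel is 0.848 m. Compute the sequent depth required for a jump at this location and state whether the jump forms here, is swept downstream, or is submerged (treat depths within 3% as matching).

y₂ = 0.857 m; the jump forms here

q = Q/b = 2.16/3.49 = 0.619 m²/s; V₁ = q/y₁ = 6.47 m/s. Fr₁ = V₁/√(g·y₁) = 6.67.
By Bélanger, y₂/y₁ = ½[√(1 + 8Fr₁²) − 1] = ½[√357.4 − 1] = 8.95.
y₂ = 8.95 × 0.0957 = 0.857 m.
Tailwater y_tw = 0.848 m: y_tw ≈ y₂, so the jump forms here.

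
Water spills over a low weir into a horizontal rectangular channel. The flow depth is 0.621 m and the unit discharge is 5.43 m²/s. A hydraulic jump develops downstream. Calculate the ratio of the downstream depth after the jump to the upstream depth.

y₂/y₁ = 4.53

V₁ = q/y₁ = 5.43/0.621 = 8.74 m/s. Fr₁ = V₁/√(g·y₁) = 8.74/√(9.81×0.621) = 3.54.
Bélanger equation: y₂/y₁ = ½[√(1 + 8Fr₁²) − 1] = ½[√101.4 − 1] = 4.53.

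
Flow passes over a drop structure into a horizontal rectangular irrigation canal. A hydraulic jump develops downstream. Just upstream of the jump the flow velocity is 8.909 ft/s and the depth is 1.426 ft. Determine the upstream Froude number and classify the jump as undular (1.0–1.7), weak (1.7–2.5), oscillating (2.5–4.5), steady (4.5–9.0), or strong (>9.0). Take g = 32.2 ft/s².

Fr₁ = 1.315; undular jump

Fr₁ = V₁/√(g·y₁) = 8.909/√(32.2×1.426) = 1.315.
Fr₁ = 1.315 lies in the undular range.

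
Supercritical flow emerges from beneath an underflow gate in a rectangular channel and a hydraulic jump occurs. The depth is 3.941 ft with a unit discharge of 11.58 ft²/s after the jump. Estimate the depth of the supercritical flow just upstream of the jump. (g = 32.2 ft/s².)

V₂ = q/y₂ = 11.58/3.941 = 2.938 ft/s; Fr₂ = V₂/√(g·y₂) = 0.2608.
Applying the sequent-depth relation in reverse, y₁/y₂ = ½[√(1 + 8Fr₂²) − 1] = ½[√1.5443 − 1] = 0.1213.
y₁ = 0.1213 × 3.941 = 0.4782 ft.

y₁ = 0.4782 ft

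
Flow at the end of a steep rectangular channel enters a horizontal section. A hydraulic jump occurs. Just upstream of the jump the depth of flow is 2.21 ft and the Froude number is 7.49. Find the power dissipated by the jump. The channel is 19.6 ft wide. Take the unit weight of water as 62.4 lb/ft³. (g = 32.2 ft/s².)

P = 12813 hp

Fr₁ = 7.49 (given).
By Bélanger, y₂/y₁ = ½[√(1 + 8Fr₁²) − 1] = ½[√449.8 − 1] = 10.1.
y₂ = 10.1 × 2.21 = 22.3 ft.
V₁ = Fr₁·√(g·y₁) = 7.49×√(32.2×2.21) = 63.2 ft/s; q = V₁·y₁ = 140 ft²/s. V₂ = q/y₂ = 140/22.3 = 6.25 ft/s. E₁ = y₁ + V₁²/2g = 64.2 ft; E₂ = y₂ + V₂²/2g = 22.9 ft. ΔE = E₁ − E₂ = 41.3 ft.
Q = q·b = 140 × 19.6 = 2737 cfs. P = γ·Q·ΔE/550 = 62.4 × 2737 × 41.3 / 550 = 12813 hp.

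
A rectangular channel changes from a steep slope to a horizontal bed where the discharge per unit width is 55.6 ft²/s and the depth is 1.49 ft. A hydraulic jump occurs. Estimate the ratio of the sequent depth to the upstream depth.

y₂/y₁ = 7.14

V₁ = q/y₁ = 55.6/1.49 = 37.3 ft/s. Fr₁ = V₁/√(g·y₁) = 37.3/√(32.2×1.49) = 5.39.
By Bélanger, y₂/y₁ = ½[√(1 + 8Fr₁²) − 1] = ½[√233.2 − 1] = 7.14.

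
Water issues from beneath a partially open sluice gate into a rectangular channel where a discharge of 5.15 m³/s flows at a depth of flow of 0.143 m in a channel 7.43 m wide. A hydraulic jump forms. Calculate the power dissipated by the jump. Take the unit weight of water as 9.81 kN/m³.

P = 27.2 kW

q = Q/b = 5.15/7.43 = 0.693 m²/s; V₁ = q/y₁ = 4.85 m/s. Fr₁ = V₁/√(g·y₁) = 4.09.
Conjugate-depth relation: y₂/y₁ = ½[√(1 + 8Fr₁²) − 1] = ½[√135.0 − 1] = 5.31.
y₂ = 5.31 × 0.143 = 0.759 m.
Head loss: ΔE = (y₂ − y₁)³/(4y₁y₂) = (0.759 − 0.143)³/(4×0.143×0.759) = 0.234/0.434 = 0.539 m.
P = γ·Q·ΔE = 9.81 × 5.15 × 0.539 = 27.2 kW.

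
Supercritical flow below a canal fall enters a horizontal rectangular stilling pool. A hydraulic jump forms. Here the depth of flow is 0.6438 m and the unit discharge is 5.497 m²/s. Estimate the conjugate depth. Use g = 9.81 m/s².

y₂ = 2.788 m

V₁ = q/y₁ = 5.497/0.6438 = 8.538 m/s. Fr₁ = V₁/√(g·y₁) = 8.538/√(9.81×0.6438) = 3.398.
Bélanger equation: y₂/y₁ = ½[√(1 + 8Fr₁²) − 1] = ½[√93.346 − 1] = 4.331.
y₂ = 4.331 × 0.6438 = 2.788 m.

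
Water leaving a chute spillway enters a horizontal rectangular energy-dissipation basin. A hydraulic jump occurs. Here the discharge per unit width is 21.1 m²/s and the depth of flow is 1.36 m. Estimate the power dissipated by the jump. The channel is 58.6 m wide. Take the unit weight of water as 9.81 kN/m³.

V₁ = q/y₁ = 21.1/1.36 = 15.5 m/s. Fr₁ = V₁/√(g·y₁) = 15.5/√(9.81×1.36) = 4.25.
Bélanger equation: y₂/y₁ = ½[√(1 + 8Fr₁²) − 1] = ½[√145.3 − 1] = 5.53.
y₂ = 5.53 × 1.36 = 7.52 m.
Head loss: ΔE = (y₂ − y₁)³/(4y₁y₂) = (7.52 − 1.36)³/(4×1.36×7.52) = 233/40.9 = 5.71 m.
Q = q·b = 21.1 × 58.6 = 1236 m³/s. P = γ·Q·ΔE = 9.81 × 1236 × 5.71 = 69251 kW.

P = 69251 kW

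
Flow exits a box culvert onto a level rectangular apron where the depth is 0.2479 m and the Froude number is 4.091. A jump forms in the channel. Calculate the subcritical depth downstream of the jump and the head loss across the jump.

y₂ = 1.316 m; ΔE = 0.9331 m

Fr₁ = 4.091 (given).
Sequent-depth ratio: y₂/y₁ = ½[√(1 + 8Fr₁²) − 1] = ½[√134.89 − 1] = 5.307.
y₂ = 5.307 × 0.2479 = 1.316 m.
Head loss: ΔE = (y₂ − y₁)³/(4y₁y₂) = (1.316 − 0.2479)³/(4×0.2479×1.316) = 1.217/1.305 = 0.9331 m.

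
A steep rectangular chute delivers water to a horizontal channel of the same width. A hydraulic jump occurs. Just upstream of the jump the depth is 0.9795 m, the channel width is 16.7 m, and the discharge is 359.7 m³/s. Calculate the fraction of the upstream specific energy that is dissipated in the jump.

ΔE/E₁ = 0.625 (62.5%)

q = Q/b = 359.7/16.7 = 21.54 m²/s; V₁ = q/y₁ = 21.99 m/s. Fr₁ = V₁/√(g·y₁) = 7.094.
By Bélanger, y₂/y₁ = ½[√(1 + 8Fr₁²) − 1] = ½[√403.58 − 1] = 9.545.
y₂ = 9.545 × 0.9795 = 9.349 m.
E₁ = y₁ + V₁²/2g = 25.63 m. ΔE = (y₂ − y₁)³/(4y₁y₂) = 16.01 m. ΔE/E₁ = 16.01/25.63 = 0.625.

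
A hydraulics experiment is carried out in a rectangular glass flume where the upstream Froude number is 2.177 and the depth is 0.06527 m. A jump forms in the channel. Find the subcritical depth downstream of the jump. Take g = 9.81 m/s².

y₂ = 0.1709 m

Fr₁ = 2.177 (given).
Sequent-depth ratio: y₂/y₁ = ½[√(1 + 8Fr₁²) − 1] = ½[√38.915 − 1] = 2.619.
y₂ = 2.619 × 0.06527 = 0.1709 m.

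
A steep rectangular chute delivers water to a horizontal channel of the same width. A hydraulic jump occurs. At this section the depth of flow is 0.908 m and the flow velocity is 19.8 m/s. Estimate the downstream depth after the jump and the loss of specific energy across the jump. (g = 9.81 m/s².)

Fr₁ = V₁/√(g·y₁) = 19.8/√(9.81×0.908) = 6.63.
Bélanger equation: y₂/y₁ = ½[√(1 + 8Fr₁²) − 1] = ½[√353.1 − 1] = 8.90.
y₂ = 8.90 × 0.908 = 8.08 m.
Head loss: ΔE = (y₂ − y₁)³/(4y₁y₂) = (8.08 − 0.908)³/(4×0.908×8.08) = 368/29.3 = 12.6 m.

y₂ = 8.08 m; ΔE = 12.6 m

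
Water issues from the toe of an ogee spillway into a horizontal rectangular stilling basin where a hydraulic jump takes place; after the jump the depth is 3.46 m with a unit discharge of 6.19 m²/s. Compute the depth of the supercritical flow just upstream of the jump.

y₁ = 0.561 m

V₂ = q/y₂ = 6.19/3.46 = 1.79 m/s; Fr₂ = V₂/√(g·y₂) = 0.307.
From the momentum equation (using Fr₂), y₁/y₂ = ½[√(1 + 8Fr₂²) − 1] = ½[√1.754 − 1] = 0.162.
y₁ = 0.162 × 3.46 = 0.561 m.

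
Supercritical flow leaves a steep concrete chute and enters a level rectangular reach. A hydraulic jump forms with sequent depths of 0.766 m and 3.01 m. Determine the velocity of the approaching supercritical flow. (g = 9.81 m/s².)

V₁ = 8.53 m/s

For a rectangular channel the momentum equation gives q² = ½·g·y₁·y₂·(y₁ + y₂) = ½×9.81×0.766×3.01×3.78 = 42.7.
q = √42.7 = 6.53 m²/s.
V₁ = q/y₁ = 6.53/0.766 = 8.53 m/s.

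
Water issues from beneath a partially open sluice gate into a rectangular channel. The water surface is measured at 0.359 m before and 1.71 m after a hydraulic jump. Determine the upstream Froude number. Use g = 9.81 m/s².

Fr₁ = 3.70

For a rectangular channel the momentum equation gives q² = ½·g·y₁·y₂·(y₁ + y₂) = ½×9.81×0.359×1.71×2.07 = 6.23.
q = √6.23 = 2.50 m²/s.
V₁ = q/y₁ = 6.95 m/s; Fr₁ = V₁/√(g·y₁) = 3.70.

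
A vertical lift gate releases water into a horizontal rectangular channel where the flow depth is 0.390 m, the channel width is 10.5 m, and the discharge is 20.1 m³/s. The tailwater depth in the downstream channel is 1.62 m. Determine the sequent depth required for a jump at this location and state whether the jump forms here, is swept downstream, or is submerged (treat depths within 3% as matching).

q = Q/b = 20.1/10.5 = 1.91 m²/s; V₁ = q/y₁ = 4.91 m/s. Fr₁ = V₁/√(g·y₁) = 2.51.
From the momentum equation for a rectangular channel, y₂/y₁ = ½[√(1 + 8Fr₁²) − 1] = ½[√51.38 − 1] = 3.08.
y₂ = 3.08 × 0.390 = 1.20 m.
Tailwater y_tw = 1.62 m: y_tw > y₂, so the jump is submerged.

y₂ = 1.20 m; the jump is submerged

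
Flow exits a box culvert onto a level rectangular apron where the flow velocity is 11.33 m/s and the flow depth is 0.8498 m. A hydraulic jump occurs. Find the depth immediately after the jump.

y₂ = 4.310 m

Fr₁ = V₁/√(g·y₁) = 11.33/√(9.81×0.8498) = 3.924.
Bélanger equation: y₂/y₁ = ½[√(1 + 8Fr₁²) − 1] = ½[√124.19 − 1] = 5.072.
y₂ = 5.072 × 0.8498 = 4.310 m.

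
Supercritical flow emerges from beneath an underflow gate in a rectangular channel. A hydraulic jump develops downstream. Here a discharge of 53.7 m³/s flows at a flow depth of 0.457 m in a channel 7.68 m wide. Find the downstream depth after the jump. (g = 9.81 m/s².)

q = Q/b = 53.7/7.68 = 6.99 m²/s; V₁ = q/y₁ = 15.3 m/s. Fr₁ = V₁/√(g·y₁) = 7.23.
Sequent-depth ratio: y₂/y₁ = ½[√(1 + 8Fr₁²) − 1] = ½[√418.7 − 1] = 9.73.
y₂ = 9.73 × 0.457 = 4.45 m.

y₂ = 4.45 m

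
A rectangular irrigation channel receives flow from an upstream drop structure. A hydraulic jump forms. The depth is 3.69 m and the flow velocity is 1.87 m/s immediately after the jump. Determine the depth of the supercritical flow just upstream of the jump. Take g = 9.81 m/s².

y₁ = 0.612 m

Fr₂ = V₂/√(g·y₂) = 1.87/√(9.81×3.69) = 0.311.
The Bélanger relation is symmetric: y₁/y₂ = ½[√(1 + 8Fr₂²) − 1] = ½[√1.773 − 1] = 0.166.
y₁ = 0.166 × 3.69 = 0.612 m.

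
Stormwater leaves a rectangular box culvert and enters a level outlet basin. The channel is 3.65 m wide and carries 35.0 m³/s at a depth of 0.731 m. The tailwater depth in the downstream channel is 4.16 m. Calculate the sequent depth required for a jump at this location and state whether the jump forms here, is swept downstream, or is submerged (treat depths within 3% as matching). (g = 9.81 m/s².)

q = Q/b = 35.0/3.65 = 9.59 m²/s; V₁ = q/y₁ = 13.1 m/s. Fr₁ = V₁/√(g·y₁) = 4.90.
From the momentum equation for a rectangular channel, y₂/y₁ = ½[√(1 + 8Fr₁²) − 1] = ½[√193.0 − 1] = 6.45.
y₂ = 6.45 × 0.731 = 4.71 m.
Tailwater y_tw = 4.16 m: y_tw < y₂, so the jump is swept downstream.

y₂ = 4.71 m; the jump is swept downstream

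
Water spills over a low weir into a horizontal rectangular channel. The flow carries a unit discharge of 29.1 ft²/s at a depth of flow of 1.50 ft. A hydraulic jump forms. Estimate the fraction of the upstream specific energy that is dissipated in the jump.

V₁ = q/y₁ = 29.1/1.50 = 19.4 ft/s. Fr₁ = V₁/√(g·y₁) = 19.4/√(32.2×1.50) = 2.79.
Sequent-depth ratio: y₂/y₁ = ½[√(1 + 8Fr₁²) − 1] = ½[√63.34 − 1] = 3.48.
y₂ = 3.48 × 1.50 = 5.22 ft.
E₁ = y₁ + V₁²/2g = 7.34 ft. ΔE = (y₂ − y₁)³/(4y₁y₂) = 1.64 ft. ΔE/E₁ = 1.64/7.34 = 0.224.

ΔE/E₁ = 0.224 (22.4%)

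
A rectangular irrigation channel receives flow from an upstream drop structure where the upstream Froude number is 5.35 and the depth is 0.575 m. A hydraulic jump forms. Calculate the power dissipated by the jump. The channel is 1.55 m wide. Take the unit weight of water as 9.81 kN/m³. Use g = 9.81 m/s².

P = 507 kW

Fr₁ = 5.35 (given).
By Bélanger, y₂/y₁ = ½[√(1 + 8Fr₁²) − 1] = ½[√230.0 − 1] = 7.08.
y₂ = 7.08 × 0.575 = 4.07 m.
V₁ = Fr₁·√(g·y₁) = 5.35×√(9.81×0.575) = 12.7 m/s; q = V₁·y₁ = 7.31 m²/s. V₂ = q/y₂ = 7.31/4.07 = 1.79 m/s. E₁ = y₁ + V₁²/2g = 8.80 m; E₂ = y₂ + V₂²/2g = 4.24 m. ΔE = E₁ − E₂ = 4.57 m.
Q = q·b = 7.31 × 1.55 = 11.3 m³/s. P = γ·Q·ΔE = 9.81 × 11.3 × 4.57 = 507 kW.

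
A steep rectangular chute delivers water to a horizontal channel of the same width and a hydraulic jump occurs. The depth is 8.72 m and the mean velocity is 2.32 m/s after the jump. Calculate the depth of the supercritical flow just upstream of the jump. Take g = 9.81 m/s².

y₁ = 0.986 m

Fr₂ = V₂/√(g·y₂) = 2.32/√(9.81×8.72) = 0.251.
The Bélanger relation is symmetric: y₁/y₂ = ½[√(1 + 8Fr₂²) − 1] = ½[√1.503 − 1] = 0.113.
y₁ = 0.113 × 8.72 = 0.986 m.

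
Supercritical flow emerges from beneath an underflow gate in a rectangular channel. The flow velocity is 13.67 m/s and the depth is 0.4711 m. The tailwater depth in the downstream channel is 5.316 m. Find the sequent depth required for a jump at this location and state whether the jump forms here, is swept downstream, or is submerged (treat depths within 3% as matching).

Fr₁ = V₁/√(g·y₁) = 13.67/√(9.81×0.4711) = 6.359.
Bélanger equation: y₂/y₁ = ½[√(1 + 8Fr₁²) − 1] = ½[√324.48 − 1] = 8.507.
y₂ = 8.507 × 0.4711 = 4.007 m.
Tailwater y_tw = 5.316 m: y_tw > y₂, so the jump is submerged.

y₂ = 4.007 m; the jump is submerged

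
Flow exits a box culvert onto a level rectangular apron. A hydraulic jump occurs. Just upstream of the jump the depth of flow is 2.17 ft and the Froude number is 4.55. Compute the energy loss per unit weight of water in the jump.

Fr₁ = 4.55 (given).
Sequent-depth ratio: y₂/y₁ = ½[√(1 + 8Fr₁²) − 1] = ½[√166.6 − 1] = 5.95.
y₂ = 5.95 × 2.17 = 12.9 ft.
V₁ = Fr₁·√(g·y₁) = 4.55×√(32.2×2.17) = 38.0 ft/s; q = V₁·y₁ = 82.5 ft²/s. V₂ = q/y₂ = 82.5/12.9 = 6.39 ft/s. E₁ = y₁ + V₁²/2g = 24.6 ft; E₂ = y₂ + V₂²/2g = 13.6 ft. ΔE = E₁ − E₂ = 11.1 ft.

ΔE = 11.1 ft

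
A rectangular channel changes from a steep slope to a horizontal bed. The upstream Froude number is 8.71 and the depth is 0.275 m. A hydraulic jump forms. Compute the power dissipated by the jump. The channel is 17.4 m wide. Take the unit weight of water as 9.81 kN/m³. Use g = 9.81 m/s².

P = 4955 kW

Fr₁ = 8.71 (given).
Sequent-depth ratio: y₂/y₁ = ½[√(1 + 8Fr₁²) − 1] = ½[√607.9 − 1] = 11.8.
y₂ = 11.8 × 0.275 = 3.25 m.
Head loss: ΔE = (y₂ − y₁)³/(4y₁y₂) = (3.25 − 0.275)³/(4×0.275×3.25) = 26.4/3.58 = 7.38 m.
V₁ = Fr₁·√(g·y₁) = 8.71×√(9.81×0.275) = 14.3 m/s; q = V₁·y₁ = 3.93 m²/s. Q = q·b = 3.93 × 17.4 = 68.5 m³/s. P = γ·Q·ΔE = 9.81 × 68.5 × 7.38 = 4955 kW.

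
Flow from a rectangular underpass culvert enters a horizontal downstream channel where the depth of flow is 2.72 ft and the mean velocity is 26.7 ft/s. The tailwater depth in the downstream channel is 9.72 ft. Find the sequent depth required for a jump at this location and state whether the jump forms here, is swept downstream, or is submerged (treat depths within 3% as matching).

y₂ = 9.70 ft; the jump forms here

Fr₁ = V₁/√(g·y₁) = 26.7/√(32.2×2.72) = 2.85.
Bélanger equation: y₂/y₁ = ½[√(1 + 8Fr₁²) − 1] = ½[√66.12 − 1] = 3.57.
y₂ = 3.57 × 2.72 = 9.70 ft.
Tailwater y_tw = 9.72 ft: y_tw ≈ y₂, so the jump forms here.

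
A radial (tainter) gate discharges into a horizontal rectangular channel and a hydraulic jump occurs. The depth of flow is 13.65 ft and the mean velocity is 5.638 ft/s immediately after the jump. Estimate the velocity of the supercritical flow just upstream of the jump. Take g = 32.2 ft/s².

V₁ = 43.98 ft/s

Fr₂ = V₂/√(g·y₂) = 5.638/√(32.2×13.65) = 0.2689.
Since the conjugate-depth ratio holds either way, y₁/y₂ = ½[√(1 + 8Fr₂²) − 1] = ½[√1.5786 − 1] = 0.1282.
y₁ = 0.1282 × 13.65 = 1.750 ft.
V₁ = q/y₁ = 76.96/1.750 = 43.98 ft/s.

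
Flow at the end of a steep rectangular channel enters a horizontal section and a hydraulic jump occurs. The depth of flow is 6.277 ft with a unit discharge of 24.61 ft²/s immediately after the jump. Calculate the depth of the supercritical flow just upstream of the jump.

V₂ = q/y₂ = 24.61/6.277 = 3.921 ft/s; Fr₂ = V₂/√(g·y₂) = 0.2758.
Since the conjugate-depth ratio holds either way, y₁/y₂ = ½[√(1 + 8Fr₂²) − 1] = ½[√1.6084 − 1] = 0.1341.
y₁ = 0.1341 × 6.277 = 0.8419 ft.

y₁ = 0.8419 ft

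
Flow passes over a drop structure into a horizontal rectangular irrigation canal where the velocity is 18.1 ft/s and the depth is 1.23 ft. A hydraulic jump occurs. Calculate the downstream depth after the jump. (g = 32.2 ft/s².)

y₂ = 4.43 ft

Fr₁ = V₁/√(g·y₁) = 18.1/√(32.2×1.23) = 2.88.
From the momentum equation for a rectangular channel, y₂/y₁ = ½[√(1 + 8Fr₁²) − 1] = ½[√67.17 − 1] = 3.60.
y₂ = 3.60 × 1.23 = 4.43 ft.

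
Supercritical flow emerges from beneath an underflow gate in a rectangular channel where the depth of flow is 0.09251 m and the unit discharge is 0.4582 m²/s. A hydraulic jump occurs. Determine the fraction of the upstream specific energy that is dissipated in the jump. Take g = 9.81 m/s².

ΔE/E₁ = 0.507 (50.7%)

V₁ = q/y₁ = 0.4582/0.09251 = 4.953 m/s. Fr₁ = V₁/√(g·y₁) = 4.953/√(9.81×0.09251) = 5.199.
Sequent-depth ratio: y₂/y₁ = ½[√(1 + 8Fr₁²) − 1] = ½[√217.25 − 1] = 6.870.
y₂ = 6.870 × 0.09251 = 0.6355 m.
E₁ = y₁ + V₁²/2g = 1.343 m. ΔE = (y₂ − y₁)³/(4y₁y₂) = 0.6808 m. ΔE/E₁ = 0.6808/1.343 = 0.507.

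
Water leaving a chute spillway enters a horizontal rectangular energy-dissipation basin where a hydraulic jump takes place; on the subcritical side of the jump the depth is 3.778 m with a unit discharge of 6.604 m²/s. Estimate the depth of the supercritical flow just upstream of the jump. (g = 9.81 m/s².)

V₂ = q/y₂ = 6.604/3.778 = 1.748 m/s; Fr₂ = V₂/√(g·y₂) = 0.2871.
From the momentum equation (using Fr₂), y₁/y₂ = ½[√(1 + 8Fr₂²) − 1] = ½[√1.6596 − 1] = 0.1441.
y₁ = 0.1441 × 3.778 = 0.5445 m.

y₁ = 0.5445 m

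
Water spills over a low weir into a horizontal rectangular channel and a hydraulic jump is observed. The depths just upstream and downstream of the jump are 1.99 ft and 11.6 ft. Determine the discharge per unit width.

For a rectangular channel the momentum equation gives q² = ½·g·y₁·y₂·(y₁ + y₂) = ½×32.2×1.99×11.6×13.6 = 5051.
q = √5051 = 71.1 ft²/s.

q = 71.1 ft²/s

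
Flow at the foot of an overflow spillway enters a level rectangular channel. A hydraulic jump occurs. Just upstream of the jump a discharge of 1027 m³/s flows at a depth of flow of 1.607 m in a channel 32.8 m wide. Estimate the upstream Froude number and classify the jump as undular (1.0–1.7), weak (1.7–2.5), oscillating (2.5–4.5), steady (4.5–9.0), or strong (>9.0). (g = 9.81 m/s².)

Fr₁ = 4.907; steady jump

q = Q/b = 1027/32.8 = 31.31 m²/s; V₁ = q/y₁ = 19.48 m/s. Fr₁ = V₁/√(g·y₁) = 4.907.
Fr₁ = 4.907 lies in the steady range.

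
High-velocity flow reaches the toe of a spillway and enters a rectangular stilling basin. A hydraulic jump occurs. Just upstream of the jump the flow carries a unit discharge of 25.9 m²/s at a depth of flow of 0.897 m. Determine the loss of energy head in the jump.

ΔE = 31.2 m

V₁ = q/y₁ = 25.9/0.897 = 28.9 m/s. Fr₁ = V₁/√(g·y₁) = 28.9/√(9.81×0.897) = 9.73.
By Bélanger, y₂/y₁ = ½[√(1 + 8Fr₁²) − 1] = ½[√759.0 − 1] = 13.3.
y₂ = 13.3 × 0.897 = 11.9 m.
Head loss: ΔE = (y₂ − y₁)³/(4y₁y₂) = (11.9 − 0.897)³/(4×0.897×11.9) = 1335/42.7 = 31.2 m.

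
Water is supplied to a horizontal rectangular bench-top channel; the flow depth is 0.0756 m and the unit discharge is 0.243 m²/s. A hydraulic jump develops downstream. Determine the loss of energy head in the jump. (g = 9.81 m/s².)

ΔE = 0.216 m

V₁ = q/y₁ = 0.243/0.0756 = 3.21 m/s. Fr₁ = V₁/√(g·y₁) = 3.21/√(9.81×0.0756) = 3.73.
Sequent-depth ratio: y₂/y₁ = ½[√(1 + 8Fr₁²) − 1] = ½[√112.4 − 1] = 4.80.
y₂ = 4.80 × 0.0756 = 0.363 m.
V₂ = q/y₂ = 0.243/0.363 = 0.669 m/s. E₁ = y₁ + V₁²/2g = 0.602 m; E₂ = y₂ + V₂²/2g = 0.386 m. ΔE = E₁ − E₂ = 0.216 m.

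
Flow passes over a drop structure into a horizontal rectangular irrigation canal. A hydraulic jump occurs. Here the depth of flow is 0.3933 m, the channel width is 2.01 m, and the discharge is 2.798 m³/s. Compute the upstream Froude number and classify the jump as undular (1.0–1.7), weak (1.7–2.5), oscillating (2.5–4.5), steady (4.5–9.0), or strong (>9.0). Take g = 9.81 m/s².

Fr₁ = 1.802; weak jump

q = Q/b = 2.798/2.01 = 1.392 m²/s; V₁ = q/y₁ = 3.539 m/s. Fr₁ = V₁/√(g·y₁) = 1.802.
Fr₁ = 1.802 lies in the weak range.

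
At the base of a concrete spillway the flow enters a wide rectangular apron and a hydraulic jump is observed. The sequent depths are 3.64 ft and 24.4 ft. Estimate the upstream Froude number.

For a rectangular channel the momentum equation gives q² = ½·g·y₁·y₂·(y₁ + y₂) = ½×32.2×3.64×24.4×28.0 = 40095.
q = √40095 = 200 ft²/s.
V₁ = q/y₁ = 55.0 ft/s; Fr₁ = V₁/√(g·y₁) = 5.08.

Fr₁ = 5.08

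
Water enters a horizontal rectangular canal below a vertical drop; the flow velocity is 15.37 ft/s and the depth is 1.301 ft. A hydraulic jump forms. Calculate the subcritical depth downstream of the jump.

Fr₁ = V₁/√(g·y₁) = 15.37/√(32.2×1.301) = 2.375.
Bélanger equation: y₂/y₁ = ½[√(1 + 8Fr₁²) − 1] = ½[√46.113 − 1] = 2.895.
y₂ = 2.895 × 1.301 = 3.767 ft.

y₂ = 3.767 ft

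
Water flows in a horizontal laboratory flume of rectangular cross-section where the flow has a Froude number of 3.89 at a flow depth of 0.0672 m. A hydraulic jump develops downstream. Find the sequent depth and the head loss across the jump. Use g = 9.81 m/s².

Fr₁ = 3.89 (given).
By Bélanger, y₂/y₁ = ½[√(1 + 8Fr₁²) − 1] = ½[√122.1 − 1] = 5.02.
y₂ = 5.02 × 0.0672 = 0.338 m.
Head loss: ΔE = (y₂ − y₁)³/(4y₁y₂) = (0.338 − 0.0672)³/(4×0.0672×0.338) = 0.0198/0.0907 = 0.218 m.

y₂ = 0.338 m; ΔE = 0.218 m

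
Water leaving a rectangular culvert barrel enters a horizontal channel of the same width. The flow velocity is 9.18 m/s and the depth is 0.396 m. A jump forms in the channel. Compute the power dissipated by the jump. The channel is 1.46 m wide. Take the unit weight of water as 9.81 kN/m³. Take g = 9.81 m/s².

Fr₁ = V₁/√(g·y₁) = 9.18/√(9.81×0.396) = 4.66.
Sequent-depth ratio: y₂/y₁ = ½[√(1 + 8Fr₁²) − 1] = ½[√174.5 − 1] = 6.11.
y₂ = 6.11 × 0.396 = 2.42 m.
q = V₁·y₁ = 9.18 × 0.396 = 3.64 m²/s. V₂ = q/y₂ = 3.64/2.42 = 1.50 m/s. E₁ = y₁ + V₁²/2g = 4.69 m; E₂ = y₂ + V₂²/2g = 2.53 m. ΔE = E₁ − E₂ = 2.16 m.
Q = q·b = 3.64 × 1.46 = 5.31 m³/s. P = γ·Q·ΔE = 9.81 × 5.31 × 2.16 = 112 kW.

P = 112 kW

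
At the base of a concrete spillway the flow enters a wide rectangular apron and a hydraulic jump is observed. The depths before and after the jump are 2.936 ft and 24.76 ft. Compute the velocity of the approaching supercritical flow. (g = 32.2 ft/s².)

V₁ = 61.32 ft/s

For a rectangular channel the momentum equation gives q² = ½·g·y₁·y₂·(y₁ + y₂) = ½×32.2×2.936×24.76×27.70 = 32415.
q = √32415 = 180.0 ft²/s.
V₁ = q/y₁ = 180.0/2.936 = 61.32 ft/s.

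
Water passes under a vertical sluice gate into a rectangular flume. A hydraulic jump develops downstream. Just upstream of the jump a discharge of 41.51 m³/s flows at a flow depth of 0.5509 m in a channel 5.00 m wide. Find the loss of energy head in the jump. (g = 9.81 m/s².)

ΔE = 7.190 m

q = Q/b = 41.51/5.00 = 8.302 m²/s; V₁ = q/y₁ = 15.07 m/s. Fr₁ = V₁/√(g·y₁) = 6.482.
From the momentum equation for a rectangular channel, y₂/y₁ = ½[√(1 + 8Fr₁²) − 1] = ½[√337.18 − 1] = 8.681.
y₂ = 8.681 × 0.5509 = 4.782 m.
V₂ = q/y₂ = 8.302/4.782 = 1.736 m/s. E₁ = y₁ + V₁²/2g = 12.13 m; E₂ = y₂ + V₂²/2g = 4.936 m. ΔE = E₁ − E₂ = 7.190 m.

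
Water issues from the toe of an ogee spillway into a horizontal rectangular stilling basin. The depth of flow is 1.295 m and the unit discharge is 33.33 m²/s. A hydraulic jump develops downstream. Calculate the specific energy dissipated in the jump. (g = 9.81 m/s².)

ΔE = 22.11 m

V₁ = q/y₁ = 33.33/1.295 = 25.74 m/s. Fr₁ = V₁/√(g·y₁) = 25.74/√(9.81×1.295) = 7.221.
By Bélanger, y₂/y₁ = ½[√(1 + 8Fr₁²) − 1] = ½[√418.14 − 1] = 9.724.
y₂ = 9.724 × 1.295 = 12.59 m.
V₂ = q/y₂ = 33.33/12.59 = 2.647 m/s. E₁ = y₁ + V₁²/2g = 35.06 m; E₂ = y₂ + V₂²/2g = 12.95 m. ΔE = E₁ − E₂ = 22.11 m.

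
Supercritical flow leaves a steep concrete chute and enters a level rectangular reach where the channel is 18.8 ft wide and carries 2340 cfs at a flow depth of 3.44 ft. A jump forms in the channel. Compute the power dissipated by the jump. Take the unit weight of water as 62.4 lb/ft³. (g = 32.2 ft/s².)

P = 2023 hp

q = Q/b = 2340/18.8 = 124 ft²/s; V₁ = q/y₁ = 36.2 ft/s. Fr₁ = V₁/√(g·y₁) = 3.44.
Sequent-depth ratio: y₂/y₁ = ½[√(1 + 8Fr₁²) − 1] = ½[√95.55 − 1] = 4.39.
y₂ = 4.39 × 3.44 = 15.1 ft.
Head loss: ΔE = (y₂ − y₁)³/(4y₁y₂) = (15.1 − 3.44)³/(4×3.44×15.1) = 1582/208 = 7.62 ft.
P = γ·Q·ΔE/550 = 62.4 × 2340 × 7.62 / 550 = 2023 hp.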